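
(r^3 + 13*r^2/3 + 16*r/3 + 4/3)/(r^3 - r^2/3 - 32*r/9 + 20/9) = 3*(3*r^2 + 7*r + 2)/(9*r^2 - 21*r + 10)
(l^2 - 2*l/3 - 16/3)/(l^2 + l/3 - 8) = (l + 2)/(l + 3)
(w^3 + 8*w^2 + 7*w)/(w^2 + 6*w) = (w^2 + 8*w + 7)/(w + 6)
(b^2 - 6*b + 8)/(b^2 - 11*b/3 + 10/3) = 3*(b - 4)/(3*b - 5)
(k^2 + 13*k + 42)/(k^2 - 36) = (k + 7)/(k - 6)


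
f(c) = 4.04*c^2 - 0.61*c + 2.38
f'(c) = 8.08*c - 0.61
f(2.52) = 26.50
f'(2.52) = 19.75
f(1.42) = 9.66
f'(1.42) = 10.86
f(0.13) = 2.37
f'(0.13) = 0.44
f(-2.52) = 29.57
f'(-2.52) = -20.97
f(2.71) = 30.40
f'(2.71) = 21.29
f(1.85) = 15.08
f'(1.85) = 14.34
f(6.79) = 184.50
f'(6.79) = 54.25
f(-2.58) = 30.85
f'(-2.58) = -21.46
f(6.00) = 144.16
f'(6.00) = 47.87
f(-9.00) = 335.11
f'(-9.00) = -73.33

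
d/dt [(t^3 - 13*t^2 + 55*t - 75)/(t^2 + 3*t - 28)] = (t^4 + 6*t^3 - 178*t^2 + 878*t - 1315)/(t^4 + 6*t^3 - 47*t^2 - 168*t + 784)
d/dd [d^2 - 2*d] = 2*d - 2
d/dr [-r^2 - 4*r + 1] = -2*r - 4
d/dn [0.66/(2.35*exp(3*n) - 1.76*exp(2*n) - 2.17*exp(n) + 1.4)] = (-4.653*exp(2*n) + 2.3232*exp(n) + 1.4322)*exp(n)/(2.35*exp(3*n) - 1.76*exp(2*n) - 2.17*exp(n) + 1.4)^2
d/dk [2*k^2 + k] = 4*k + 1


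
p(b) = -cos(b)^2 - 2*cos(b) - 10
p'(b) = 2*sin(b)*cos(b) + 2*sin(b)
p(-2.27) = -9.13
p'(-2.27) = -0.55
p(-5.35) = -11.54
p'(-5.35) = 2.56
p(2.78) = -9.00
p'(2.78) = 0.05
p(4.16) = -9.23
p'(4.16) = -0.81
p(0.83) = -11.81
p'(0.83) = 2.47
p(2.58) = -9.02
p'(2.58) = 0.16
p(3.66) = -9.02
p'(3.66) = -0.13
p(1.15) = -10.98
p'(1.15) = 2.57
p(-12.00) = -12.40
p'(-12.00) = 1.98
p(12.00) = -12.40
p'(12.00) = -1.98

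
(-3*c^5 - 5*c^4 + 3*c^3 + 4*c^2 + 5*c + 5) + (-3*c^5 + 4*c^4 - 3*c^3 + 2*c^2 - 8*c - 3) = -6*c^5 - c^4 + 6*c^2 - 3*c + 2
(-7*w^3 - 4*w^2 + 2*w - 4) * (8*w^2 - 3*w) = -56*w^5 - 11*w^4 + 28*w^3 - 38*w^2 + 12*w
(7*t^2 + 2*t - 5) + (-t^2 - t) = 6*t^2 + t - 5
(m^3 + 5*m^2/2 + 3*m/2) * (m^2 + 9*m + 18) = m^5 + 23*m^4/2 + 42*m^3 + 117*m^2/2 + 27*m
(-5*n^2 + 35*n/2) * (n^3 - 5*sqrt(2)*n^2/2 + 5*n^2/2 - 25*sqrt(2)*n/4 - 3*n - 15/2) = -5*n^5 + 5*n^4 + 25*sqrt(2)*n^4/2 - 25*sqrt(2)*n^3/2 + 235*n^3/4 - 875*sqrt(2)*n^2/8 - 15*n^2 - 525*n/4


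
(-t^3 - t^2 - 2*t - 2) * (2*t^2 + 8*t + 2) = -2*t^5 - 10*t^4 - 14*t^3 - 22*t^2 - 20*t - 4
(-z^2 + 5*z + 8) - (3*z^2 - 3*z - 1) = -4*z^2 + 8*z + 9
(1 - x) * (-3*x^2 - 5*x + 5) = 3*x^3 + 2*x^2 - 10*x + 5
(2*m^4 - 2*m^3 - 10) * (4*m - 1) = 8*m^5 - 10*m^4 + 2*m^3 - 40*m + 10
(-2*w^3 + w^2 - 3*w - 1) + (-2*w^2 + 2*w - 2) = -2*w^3 - w^2 - w - 3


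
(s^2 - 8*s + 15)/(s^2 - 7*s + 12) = (s - 5)/(s - 4)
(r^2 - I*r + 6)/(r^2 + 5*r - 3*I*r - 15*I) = (r + 2*I)/(r + 5)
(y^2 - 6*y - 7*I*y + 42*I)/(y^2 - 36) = (y - 7*I)/(y + 6)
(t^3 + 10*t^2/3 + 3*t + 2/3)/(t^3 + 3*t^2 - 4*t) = (3*t^3 + 10*t^2 + 9*t + 2)/(3*t*(t^2 + 3*t - 4))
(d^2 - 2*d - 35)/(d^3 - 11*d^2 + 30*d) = (d^2 - 2*d - 35)/(d*(d^2 - 11*d + 30))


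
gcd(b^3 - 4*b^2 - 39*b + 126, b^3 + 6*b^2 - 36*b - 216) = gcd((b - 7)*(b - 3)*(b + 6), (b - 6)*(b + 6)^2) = b + 6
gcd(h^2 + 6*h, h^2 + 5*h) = h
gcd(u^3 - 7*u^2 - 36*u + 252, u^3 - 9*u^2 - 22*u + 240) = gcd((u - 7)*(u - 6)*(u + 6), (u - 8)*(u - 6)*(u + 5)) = u - 6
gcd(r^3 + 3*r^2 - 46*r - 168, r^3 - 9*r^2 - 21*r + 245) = r - 7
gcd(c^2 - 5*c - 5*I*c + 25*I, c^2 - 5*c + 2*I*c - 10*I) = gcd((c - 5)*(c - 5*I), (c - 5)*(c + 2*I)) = c - 5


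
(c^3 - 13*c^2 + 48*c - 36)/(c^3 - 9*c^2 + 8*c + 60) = (c^2 - 7*c + 6)/(c^2 - 3*c - 10)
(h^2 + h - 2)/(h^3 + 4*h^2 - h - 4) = (h + 2)/(h^2 + 5*h + 4)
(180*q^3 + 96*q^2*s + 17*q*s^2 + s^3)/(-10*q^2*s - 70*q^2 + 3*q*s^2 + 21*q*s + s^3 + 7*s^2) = (-36*q^2 - 12*q*s - s^2)/(2*q*s + 14*q - s^2 - 7*s)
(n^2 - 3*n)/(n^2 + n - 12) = n/(n + 4)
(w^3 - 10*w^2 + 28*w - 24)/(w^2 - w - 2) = (w^2 - 8*w + 12)/(w + 1)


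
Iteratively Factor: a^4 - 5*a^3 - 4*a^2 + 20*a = (a + 2)*(a^3 - 7*a^2 + 10*a) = (a - 5)*(a + 2)*(a^2 - 2*a) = (a - 5)*(a - 2)*(a + 2)*(a)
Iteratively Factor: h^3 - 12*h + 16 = (h - 2)*(h^2 + 2*h - 8) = (h - 2)^2*(h + 4)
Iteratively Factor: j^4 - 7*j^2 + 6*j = (j - 2)*(j^3 + 2*j^2 - 3*j) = (j - 2)*(j - 1)*(j^2 + 3*j) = j*(j - 2)*(j - 1)*(j + 3)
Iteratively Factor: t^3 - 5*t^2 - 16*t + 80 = (t - 5)*(t^2 - 16) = (t - 5)*(t - 4)*(t + 4)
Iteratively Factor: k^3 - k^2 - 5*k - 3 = (k - 3)*(k^2 + 2*k + 1) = (k - 3)*(k + 1)*(k + 1)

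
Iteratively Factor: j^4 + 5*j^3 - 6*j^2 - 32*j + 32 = (j + 4)*(j^3 + j^2 - 10*j + 8) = (j - 1)*(j + 4)*(j^2 + 2*j - 8) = (j - 2)*(j - 1)*(j + 4)*(j + 4)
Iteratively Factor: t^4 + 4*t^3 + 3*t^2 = (t)*(t^3 + 4*t^2 + 3*t) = t*(t + 3)*(t^2 + t) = t*(t + 1)*(t + 3)*(t)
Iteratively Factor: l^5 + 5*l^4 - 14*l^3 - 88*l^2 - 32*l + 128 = (l - 1)*(l^4 + 6*l^3 - 8*l^2 - 96*l - 128) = (l - 1)*(l + 2)*(l^3 + 4*l^2 - 16*l - 64) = (l - 4)*(l - 1)*(l + 2)*(l^2 + 8*l + 16) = (l - 4)*(l - 1)*(l + 2)*(l + 4)*(l + 4)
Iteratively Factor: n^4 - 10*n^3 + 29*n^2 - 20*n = (n - 5)*(n^3 - 5*n^2 + 4*n) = (n - 5)*(n - 4)*(n^2 - n) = n*(n - 5)*(n - 4)*(n - 1)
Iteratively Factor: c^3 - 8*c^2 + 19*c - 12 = (c - 3)*(c^2 - 5*c + 4) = (c - 4)*(c - 3)*(c - 1)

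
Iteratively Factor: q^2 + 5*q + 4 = (q + 1)*(q + 4)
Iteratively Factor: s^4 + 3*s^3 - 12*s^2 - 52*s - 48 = (s + 2)*(s^3 + s^2 - 14*s - 24) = (s - 4)*(s + 2)*(s^2 + 5*s + 6) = (s - 4)*(s + 2)^2*(s + 3)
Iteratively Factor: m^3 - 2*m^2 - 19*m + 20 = (m - 5)*(m^2 + 3*m - 4) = (m - 5)*(m - 1)*(m + 4)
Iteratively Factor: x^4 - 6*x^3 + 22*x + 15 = (x + 1)*(x^3 - 7*x^2 + 7*x + 15) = (x - 5)*(x + 1)*(x^2 - 2*x - 3) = (x - 5)*(x - 3)*(x + 1)*(x + 1)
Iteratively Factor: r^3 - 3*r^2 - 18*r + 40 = (r - 5)*(r^2 + 2*r - 8) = (r - 5)*(r - 2)*(r + 4)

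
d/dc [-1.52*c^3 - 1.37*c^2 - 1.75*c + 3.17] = -4.56*c^2 - 2.74*c - 1.75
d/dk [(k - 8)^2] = 2*k - 16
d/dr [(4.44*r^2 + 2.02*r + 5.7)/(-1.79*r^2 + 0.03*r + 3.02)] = (3.749*r^2 + 47.2236*r + 5.9294)/(3.2041*r^4 - 0.1074*r^3 - 10.8107*r^2 + 0.1812*r + 9.1204)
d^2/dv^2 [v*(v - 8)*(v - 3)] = 6*v - 22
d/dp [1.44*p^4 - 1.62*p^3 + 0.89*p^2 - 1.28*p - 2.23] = 5.76*p^3 - 4.86*p^2 + 1.78*p - 1.28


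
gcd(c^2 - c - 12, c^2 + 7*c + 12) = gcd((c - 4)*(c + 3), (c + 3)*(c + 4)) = c + 3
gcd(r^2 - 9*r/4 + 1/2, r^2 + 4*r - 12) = r - 2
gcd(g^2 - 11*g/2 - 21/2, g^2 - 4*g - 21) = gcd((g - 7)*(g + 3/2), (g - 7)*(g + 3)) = g - 7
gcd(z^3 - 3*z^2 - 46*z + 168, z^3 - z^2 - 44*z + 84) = z^2 + z - 42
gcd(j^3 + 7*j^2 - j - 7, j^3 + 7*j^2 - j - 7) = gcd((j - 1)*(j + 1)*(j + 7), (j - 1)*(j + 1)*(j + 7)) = j^3 + 7*j^2 - j - 7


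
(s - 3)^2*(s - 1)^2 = s^4 - 8*s^3 + 22*s^2 - 24*s + 9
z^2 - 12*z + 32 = (z - 8)*(z - 4)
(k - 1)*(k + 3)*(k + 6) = k^3 + 8*k^2 + 9*k - 18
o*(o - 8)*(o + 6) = o^3 - 2*o^2 - 48*o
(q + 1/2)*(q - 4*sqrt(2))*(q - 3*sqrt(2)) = q^3 - 7*sqrt(2)*q^2 + q^2/2 - 7*sqrt(2)*q/2 + 24*q + 12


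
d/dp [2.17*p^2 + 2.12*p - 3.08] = 4.34*p + 2.12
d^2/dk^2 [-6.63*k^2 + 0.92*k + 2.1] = -13.2600000000000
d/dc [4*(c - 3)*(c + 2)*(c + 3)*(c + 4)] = 16*c^3 + 72*c^2 - 8*c - 216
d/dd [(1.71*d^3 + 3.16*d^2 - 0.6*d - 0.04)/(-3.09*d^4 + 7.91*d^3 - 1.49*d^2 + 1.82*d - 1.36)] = (5.2839*d^6 + 19.5288*d^5 - 33.1055*d^4 + 15.222*d^3 - 1.1704*d^2 - 8.7144*d + 0.8888)/(9.5481*d^8 - 48.8838*d^7 + 71.7763*d^6 - 34.8194*d^5 + 39.4173*d^4 - 26.9388*d^3 + 7.3652*d^2 - 4.9504*d + 1.8496)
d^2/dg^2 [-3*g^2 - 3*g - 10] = -6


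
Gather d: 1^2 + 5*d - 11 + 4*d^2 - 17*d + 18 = 4*d^2 - 12*d + 8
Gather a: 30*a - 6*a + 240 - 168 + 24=24*a + 96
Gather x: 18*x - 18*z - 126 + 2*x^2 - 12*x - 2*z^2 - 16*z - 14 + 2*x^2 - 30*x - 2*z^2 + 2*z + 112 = 4*x^2 - 24*x - 4*z^2 - 32*z - 28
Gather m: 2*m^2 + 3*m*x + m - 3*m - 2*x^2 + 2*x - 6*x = 2*m^2 + m*(3*x - 2) - 2*x^2 - 4*x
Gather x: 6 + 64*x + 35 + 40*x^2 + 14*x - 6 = 40*x^2 + 78*x + 35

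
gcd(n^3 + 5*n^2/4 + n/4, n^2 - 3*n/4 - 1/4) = n + 1/4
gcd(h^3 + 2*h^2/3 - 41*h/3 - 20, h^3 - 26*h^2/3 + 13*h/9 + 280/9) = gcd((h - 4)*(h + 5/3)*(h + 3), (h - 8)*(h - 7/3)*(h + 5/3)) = h + 5/3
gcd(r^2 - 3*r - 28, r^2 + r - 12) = r + 4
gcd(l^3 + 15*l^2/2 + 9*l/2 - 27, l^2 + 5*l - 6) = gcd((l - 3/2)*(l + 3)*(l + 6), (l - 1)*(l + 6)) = l + 6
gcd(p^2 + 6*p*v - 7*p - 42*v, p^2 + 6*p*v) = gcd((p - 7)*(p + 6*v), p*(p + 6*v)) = p + 6*v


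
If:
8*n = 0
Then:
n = 0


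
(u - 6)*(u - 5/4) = u^2 - 29*u/4 + 15/2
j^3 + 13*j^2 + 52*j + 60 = (j + 2)*(j + 5)*(j + 6)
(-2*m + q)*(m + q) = -2*m^2 - m*q + q^2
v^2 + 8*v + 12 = (v + 2)*(v + 6)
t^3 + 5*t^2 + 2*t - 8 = (t - 1)*(t + 2)*(t + 4)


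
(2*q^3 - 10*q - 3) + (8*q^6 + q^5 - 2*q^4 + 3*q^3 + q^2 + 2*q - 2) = 8*q^6 + q^5 - 2*q^4 + 5*q^3 + q^2 - 8*q - 5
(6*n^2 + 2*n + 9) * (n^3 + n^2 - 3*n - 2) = 6*n^5 + 8*n^4 - 7*n^3 - 9*n^2 - 31*n - 18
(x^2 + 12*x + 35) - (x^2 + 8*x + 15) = 4*x + 20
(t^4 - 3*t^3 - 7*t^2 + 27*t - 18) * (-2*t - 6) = -2*t^5 + 32*t^3 - 12*t^2 - 126*t + 108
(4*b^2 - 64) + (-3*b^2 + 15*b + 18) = b^2 + 15*b - 46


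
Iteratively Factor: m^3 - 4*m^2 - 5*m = (m)*(m^2 - 4*m - 5) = m*(m - 5)*(m + 1)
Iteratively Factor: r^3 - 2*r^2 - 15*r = (r + 3)*(r^2 - 5*r) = (r - 5)*(r + 3)*(r)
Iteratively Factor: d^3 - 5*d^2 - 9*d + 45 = (d + 3)*(d^2 - 8*d + 15) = (d - 5)*(d + 3)*(d - 3)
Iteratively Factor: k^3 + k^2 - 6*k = (k)*(k^2 + k - 6) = k*(k + 3)*(k - 2)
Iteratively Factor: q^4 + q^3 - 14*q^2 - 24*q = (q)*(q^3 + q^2 - 14*q - 24) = q*(q + 3)*(q^2 - 2*q - 8) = q*(q + 2)*(q + 3)*(q - 4)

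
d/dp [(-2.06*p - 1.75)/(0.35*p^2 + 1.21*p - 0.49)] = (0.721*p^2 + 1.225*p + 3.1269)/(0.1225*p^4 + 0.847*p^3 + 1.1211*p^2 - 1.1858*p + 0.2401)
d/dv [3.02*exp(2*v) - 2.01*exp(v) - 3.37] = (6.04*exp(v) - 2.01)*exp(v)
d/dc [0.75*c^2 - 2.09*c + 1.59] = 1.5*c - 2.09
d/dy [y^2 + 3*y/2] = 2*y + 3/2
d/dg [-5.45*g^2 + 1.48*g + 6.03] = 1.48 - 10.9*g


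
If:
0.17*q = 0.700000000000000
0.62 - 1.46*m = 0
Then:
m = 0.42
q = 4.12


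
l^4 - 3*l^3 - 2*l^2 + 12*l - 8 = (l - 2)^2*(l - 1)*(l + 2)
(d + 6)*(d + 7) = d^2 + 13*d + 42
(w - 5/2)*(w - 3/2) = w^2 - 4*w + 15/4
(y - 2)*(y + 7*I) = y^2 - 2*y + 7*I*y - 14*I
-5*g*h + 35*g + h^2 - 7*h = (-5*g + h)*(h - 7)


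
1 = 1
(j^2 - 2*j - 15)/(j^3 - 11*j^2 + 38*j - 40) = (j + 3)/(j^2 - 6*j + 8)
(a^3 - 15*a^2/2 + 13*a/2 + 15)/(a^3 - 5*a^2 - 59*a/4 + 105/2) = 2*(a + 1)/(2*a + 7)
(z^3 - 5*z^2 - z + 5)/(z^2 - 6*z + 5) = z + 1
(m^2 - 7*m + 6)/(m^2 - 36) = (m - 1)/(m + 6)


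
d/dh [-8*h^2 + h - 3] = 1 - 16*h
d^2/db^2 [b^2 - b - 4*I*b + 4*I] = 2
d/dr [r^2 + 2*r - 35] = 2*r + 2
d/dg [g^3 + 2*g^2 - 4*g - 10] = 3*g^2 + 4*g - 4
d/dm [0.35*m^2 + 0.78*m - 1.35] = 0.7*m + 0.78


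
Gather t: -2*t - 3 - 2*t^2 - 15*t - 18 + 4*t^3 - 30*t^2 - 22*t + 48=4*t^3 - 32*t^2 - 39*t + 27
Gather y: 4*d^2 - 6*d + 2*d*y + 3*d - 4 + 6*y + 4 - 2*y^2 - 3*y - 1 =4*d^2 - 3*d - 2*y^2 + y*(2*d + 3) - 1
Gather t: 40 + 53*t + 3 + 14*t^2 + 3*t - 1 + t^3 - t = t^3 + 14*t^2 + 55*t + 42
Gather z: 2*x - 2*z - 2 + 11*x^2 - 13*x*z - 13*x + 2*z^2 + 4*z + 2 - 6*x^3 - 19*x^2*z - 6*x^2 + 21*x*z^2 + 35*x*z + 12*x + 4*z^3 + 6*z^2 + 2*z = -6*x^3 + 5*x^2 + x + 4*z^3 + z^2*(21*x + 8) + z*(-19*x^2 + 22*x + 4)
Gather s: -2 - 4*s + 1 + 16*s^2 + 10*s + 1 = 16*s^2 + 6*s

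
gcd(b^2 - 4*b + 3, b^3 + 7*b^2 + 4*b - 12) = b - 1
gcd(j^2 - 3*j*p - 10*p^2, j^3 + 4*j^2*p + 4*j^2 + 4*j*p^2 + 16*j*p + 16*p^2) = j + 2*p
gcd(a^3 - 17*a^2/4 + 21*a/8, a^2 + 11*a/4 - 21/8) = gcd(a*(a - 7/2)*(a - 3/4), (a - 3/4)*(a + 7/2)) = a - 3/4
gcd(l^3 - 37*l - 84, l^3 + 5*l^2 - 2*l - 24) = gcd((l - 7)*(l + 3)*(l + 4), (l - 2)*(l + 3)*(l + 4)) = l^2 + 7*l + 12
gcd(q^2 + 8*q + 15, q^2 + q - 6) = q + 3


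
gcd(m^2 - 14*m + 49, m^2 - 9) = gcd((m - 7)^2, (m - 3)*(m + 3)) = 1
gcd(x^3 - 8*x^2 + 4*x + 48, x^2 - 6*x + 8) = x - 4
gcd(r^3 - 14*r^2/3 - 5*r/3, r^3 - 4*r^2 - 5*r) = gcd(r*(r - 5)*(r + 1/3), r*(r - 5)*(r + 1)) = r^2 - 5*r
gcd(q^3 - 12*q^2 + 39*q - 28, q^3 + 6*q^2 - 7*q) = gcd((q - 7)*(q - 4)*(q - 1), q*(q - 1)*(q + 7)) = q - 1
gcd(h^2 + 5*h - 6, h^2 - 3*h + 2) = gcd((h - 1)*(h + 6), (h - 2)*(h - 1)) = h - 1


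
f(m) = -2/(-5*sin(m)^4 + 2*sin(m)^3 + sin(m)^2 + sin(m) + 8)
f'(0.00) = 0.03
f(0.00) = -0.25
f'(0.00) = 0.03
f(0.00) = -0.25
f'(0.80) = -0.03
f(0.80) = -0.23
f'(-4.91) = -0.08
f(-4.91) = -0.28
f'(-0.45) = 0.10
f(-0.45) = -0.27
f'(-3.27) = -0.04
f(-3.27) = -0.25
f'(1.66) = 0.04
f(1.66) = -0.28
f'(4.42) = -3.19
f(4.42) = -1.00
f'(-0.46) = 0.10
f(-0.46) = -0.27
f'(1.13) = -0.10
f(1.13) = -0.25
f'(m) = -2*(20*sin(m)^3*cos(m) - 6*sin(m)^2*cos(m) - 2*sin(m)*cos(m) - cos(m))/(-5*sin(m)^4 + 2*sin(m)^3 + sin(m)^2 + sin(m) + 8)^2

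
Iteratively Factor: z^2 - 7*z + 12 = (z - 4)*(z - 3)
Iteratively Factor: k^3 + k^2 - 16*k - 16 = (k + 4)*(k^2 - 3*k - 4) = (k - 4)*(k + 4)*(k + 1)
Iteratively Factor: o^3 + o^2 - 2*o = (o + 2)*(o^2 - o) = (o - 1)*(o + 2)*(o)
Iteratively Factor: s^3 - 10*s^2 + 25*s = (s - 5)*(s^2 - 5*s) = (s - 5)^2*(s)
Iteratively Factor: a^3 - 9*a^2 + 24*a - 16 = (a - 4)*(a^2 - 5*a + 4) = (a - 4)*(a - 1)*(a - 4)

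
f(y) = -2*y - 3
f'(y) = -2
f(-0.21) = -2.58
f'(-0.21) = -2.00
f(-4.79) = 6.58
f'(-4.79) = -2.00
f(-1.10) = -0.80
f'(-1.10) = -2.00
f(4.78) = -12.56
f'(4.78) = -2.00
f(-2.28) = 1.56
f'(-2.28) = -2.00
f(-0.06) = -2.88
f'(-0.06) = -2.00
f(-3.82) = 4.64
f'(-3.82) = -2.00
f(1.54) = -6.08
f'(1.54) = -2.00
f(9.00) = -21.00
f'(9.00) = -2.00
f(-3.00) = 3.00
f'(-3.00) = -2.00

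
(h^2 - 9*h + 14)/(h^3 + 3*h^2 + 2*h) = (h^2 - 9*h + 14)/(h*(h^2 + 3*h + 2))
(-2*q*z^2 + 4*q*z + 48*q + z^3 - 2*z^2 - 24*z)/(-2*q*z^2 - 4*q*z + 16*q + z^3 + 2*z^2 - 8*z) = (z - 6)/(z - 2)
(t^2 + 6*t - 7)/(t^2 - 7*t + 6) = (t + 7)/(t - 6)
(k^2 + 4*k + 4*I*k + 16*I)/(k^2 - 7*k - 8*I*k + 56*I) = (k^2 + 4*k*(1 + I) + 16*I)/(k^2 - k*(7 + 8*I) + 56*I)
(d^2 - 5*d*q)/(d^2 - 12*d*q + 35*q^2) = d/(d - 7*q)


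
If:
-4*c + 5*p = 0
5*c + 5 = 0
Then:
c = -1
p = -4/5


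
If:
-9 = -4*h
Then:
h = 9/4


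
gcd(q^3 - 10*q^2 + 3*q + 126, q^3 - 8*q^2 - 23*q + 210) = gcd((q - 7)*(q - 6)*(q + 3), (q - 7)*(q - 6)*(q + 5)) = q^2 - 13*q + 42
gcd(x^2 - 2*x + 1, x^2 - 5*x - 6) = 1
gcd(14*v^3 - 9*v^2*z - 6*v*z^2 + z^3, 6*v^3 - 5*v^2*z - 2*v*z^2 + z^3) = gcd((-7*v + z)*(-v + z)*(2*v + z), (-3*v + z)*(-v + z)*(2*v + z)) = -2*v^2 + v*z + z^2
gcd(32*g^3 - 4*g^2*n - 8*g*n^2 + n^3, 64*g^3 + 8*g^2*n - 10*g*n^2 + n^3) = 16*g^2 + 6*g*n - n^2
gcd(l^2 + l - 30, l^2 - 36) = l + 6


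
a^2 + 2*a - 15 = (a - 3)*(a + 5)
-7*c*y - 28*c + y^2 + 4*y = (-7*c + y)*(y + 4)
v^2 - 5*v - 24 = (v - 8)*(v + 3)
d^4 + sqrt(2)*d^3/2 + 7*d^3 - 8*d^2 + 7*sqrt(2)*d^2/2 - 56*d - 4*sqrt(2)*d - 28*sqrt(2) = (d + 7)*(d - 2*sqrt(2))*(d + sqrt(2)/2)*(d + 2*sqrt(2))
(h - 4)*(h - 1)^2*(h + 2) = h^4 - 4*h^3 - 3*h^2 + 14*h - 8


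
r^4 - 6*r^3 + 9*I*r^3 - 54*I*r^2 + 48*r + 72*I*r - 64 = (r - 4)*(r - 2)*(r + I)*(r + 8*I)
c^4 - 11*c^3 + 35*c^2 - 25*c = c*(c - 5)^2*(c - 1)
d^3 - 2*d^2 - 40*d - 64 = (d - 8)*(d + 2)*(d + 4)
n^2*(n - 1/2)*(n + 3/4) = n^4 + n^3/4 - 3*n^2/8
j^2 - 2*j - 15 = (j - 5)*(j + 3)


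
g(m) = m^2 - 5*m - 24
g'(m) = 2*m - 5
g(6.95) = -10.45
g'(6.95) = 8.90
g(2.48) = -30.25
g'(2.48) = -0.04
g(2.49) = -30.25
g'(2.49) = -0.02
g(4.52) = -26.17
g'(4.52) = 4.04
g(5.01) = -23.95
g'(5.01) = 5.02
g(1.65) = -29.53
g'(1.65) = -1.70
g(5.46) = -21.49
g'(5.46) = 5.92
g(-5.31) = 30.75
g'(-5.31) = -15.62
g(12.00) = 60.00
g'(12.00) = 19.00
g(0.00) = -24.00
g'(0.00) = -5.00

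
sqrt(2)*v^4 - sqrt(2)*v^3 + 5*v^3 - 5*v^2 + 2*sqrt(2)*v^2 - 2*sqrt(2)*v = v*(v - 1)*(v + 2*sqrt(2))*(sqrt(2)*v + 1)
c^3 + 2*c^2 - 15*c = c*(c - 3)*(c + 5)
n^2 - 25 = (n - 5)*(n + 5)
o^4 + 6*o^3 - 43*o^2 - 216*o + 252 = (o - 6)*(o - 1)*(o + 6)*(o + 7)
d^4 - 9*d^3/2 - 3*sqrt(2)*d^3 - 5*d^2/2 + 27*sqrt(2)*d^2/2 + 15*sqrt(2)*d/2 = d*(d - 5)*(d + 1/2)*(d - 3*sqrt(2))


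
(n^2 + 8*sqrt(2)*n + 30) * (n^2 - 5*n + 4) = n^4 - 5*n^3 + 8*sqrt(2)*n^3 - 40*sqrt(2)*n^2 + 34*n^2 - 150*n + 32*sqrt(2)*n + 120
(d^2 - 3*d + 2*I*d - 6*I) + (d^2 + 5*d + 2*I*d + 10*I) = 2*d^2 + 2*d + 4*I*d + 4*I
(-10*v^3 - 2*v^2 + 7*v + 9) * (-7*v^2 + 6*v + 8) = 70*v^5 - 46*v^4 - 141*v^3 - 37*v^2 + 110*v + 72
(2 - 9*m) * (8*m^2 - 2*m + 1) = -72*m^3 + 34*m^2 - 13*m + 2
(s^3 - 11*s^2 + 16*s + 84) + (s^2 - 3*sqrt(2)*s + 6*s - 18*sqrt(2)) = s^3 - 10*s^2 - 3*sqrt(2)*s + 22*s - 18*sqrt(2) + 84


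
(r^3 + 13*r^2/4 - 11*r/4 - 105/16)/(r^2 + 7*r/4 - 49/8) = (8*r^2 - 2*r - 15)/(2*(4*r - 7))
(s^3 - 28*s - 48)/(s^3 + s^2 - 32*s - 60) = (s + 4)/(s + 5)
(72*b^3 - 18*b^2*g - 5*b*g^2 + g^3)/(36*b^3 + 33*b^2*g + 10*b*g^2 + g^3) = (18*b^2 - 9*b*g + g^2)/(9*b^2 + 6*b*g + g^2)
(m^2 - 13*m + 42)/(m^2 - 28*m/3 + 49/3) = 3*(m - 6)/(3*m - 7)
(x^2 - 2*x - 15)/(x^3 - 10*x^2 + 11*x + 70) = (x + 3)/(x^2 - 5*x - 14)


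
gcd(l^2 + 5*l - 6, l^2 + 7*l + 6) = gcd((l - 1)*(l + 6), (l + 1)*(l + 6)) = l + 6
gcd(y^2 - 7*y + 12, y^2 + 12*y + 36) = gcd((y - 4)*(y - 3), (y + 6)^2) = 1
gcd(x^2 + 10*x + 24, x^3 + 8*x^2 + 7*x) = 1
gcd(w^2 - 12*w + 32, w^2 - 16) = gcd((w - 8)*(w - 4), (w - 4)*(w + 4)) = w - 4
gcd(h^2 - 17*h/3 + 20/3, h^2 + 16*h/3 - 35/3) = h - 5/3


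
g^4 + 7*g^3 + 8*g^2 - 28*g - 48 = (g - 2)*(g + 2)*(g + 3)*(g + 4)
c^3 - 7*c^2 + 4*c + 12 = (c - 6)*(c - 2)*(c + 1)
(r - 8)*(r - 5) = r^2 - 13*r + 40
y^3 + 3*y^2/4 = y^2*(y + 3/4)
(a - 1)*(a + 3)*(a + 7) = a^3 + 9*a^2 + 11*a - 21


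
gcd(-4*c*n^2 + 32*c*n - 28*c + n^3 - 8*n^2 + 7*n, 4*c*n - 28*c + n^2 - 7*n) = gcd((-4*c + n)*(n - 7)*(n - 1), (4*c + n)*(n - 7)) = n - 7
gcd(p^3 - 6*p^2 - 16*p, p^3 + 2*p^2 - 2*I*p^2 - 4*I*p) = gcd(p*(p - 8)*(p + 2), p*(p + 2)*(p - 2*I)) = p^2 + 2*p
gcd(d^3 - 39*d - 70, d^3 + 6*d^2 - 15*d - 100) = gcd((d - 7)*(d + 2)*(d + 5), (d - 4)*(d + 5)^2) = d + 5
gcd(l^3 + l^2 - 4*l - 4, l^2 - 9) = 1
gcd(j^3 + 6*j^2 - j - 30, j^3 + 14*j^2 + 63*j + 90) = j^2 + 8*j + 15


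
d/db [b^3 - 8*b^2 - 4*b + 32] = 3*b^2 - 16*b - 4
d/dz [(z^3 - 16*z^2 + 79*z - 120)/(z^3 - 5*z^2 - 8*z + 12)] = (11*z^4 - 174*z^3 + 919*z^2 - 1584*z - 12)/(z^6 - 10*z^5 + 9*z^4 + 104*z^3 - 56*z^2 - 192*z + 144)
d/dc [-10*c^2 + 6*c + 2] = 6 - 20*c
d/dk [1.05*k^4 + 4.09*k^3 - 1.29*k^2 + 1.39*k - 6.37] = 4.2*k^3 + 12.27*k^2 - 2.58*k + 1.39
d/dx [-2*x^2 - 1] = -4*x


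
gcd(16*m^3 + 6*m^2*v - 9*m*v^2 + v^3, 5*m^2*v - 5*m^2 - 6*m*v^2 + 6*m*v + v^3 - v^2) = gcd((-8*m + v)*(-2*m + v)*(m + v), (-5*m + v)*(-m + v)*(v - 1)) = 1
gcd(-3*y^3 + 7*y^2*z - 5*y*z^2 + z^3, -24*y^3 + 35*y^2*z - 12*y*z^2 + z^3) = 3*y^2 - 4*y*z + z^2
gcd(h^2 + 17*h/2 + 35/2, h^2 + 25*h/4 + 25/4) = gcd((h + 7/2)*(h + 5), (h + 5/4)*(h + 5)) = h + 5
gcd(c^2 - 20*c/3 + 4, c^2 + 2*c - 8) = 1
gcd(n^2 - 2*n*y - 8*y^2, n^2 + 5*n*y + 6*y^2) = n + 2*y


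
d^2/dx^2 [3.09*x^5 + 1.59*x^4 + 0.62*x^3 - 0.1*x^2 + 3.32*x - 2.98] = 61.8*x^3 + 19.08*x^2 + 3.72*x - 0.2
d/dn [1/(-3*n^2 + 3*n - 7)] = 3*(2*n - 1)/(3*n^2 - 3*n + 7)^2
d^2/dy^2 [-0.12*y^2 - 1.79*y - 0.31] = -0.240000000000000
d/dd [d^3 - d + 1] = 3*d^2 - 1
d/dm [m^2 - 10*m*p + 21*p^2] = 2*m - 10*p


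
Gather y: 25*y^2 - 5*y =25*y^2 - 5*y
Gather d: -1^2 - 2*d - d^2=-d^2 - 2*d - 1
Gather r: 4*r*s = 4*r*s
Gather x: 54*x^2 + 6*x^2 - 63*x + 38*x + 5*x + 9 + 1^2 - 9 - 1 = 60*x^2 - 20*x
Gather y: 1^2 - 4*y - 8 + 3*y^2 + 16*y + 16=3*y^2 + 12*y + 9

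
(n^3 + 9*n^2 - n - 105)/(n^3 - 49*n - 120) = (n^2 + 4*n - 21)/(n^2 - 5*n - 24)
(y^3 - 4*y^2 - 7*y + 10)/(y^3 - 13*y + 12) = (y^2 - 3*y - 10)/(y^2 + y - 12)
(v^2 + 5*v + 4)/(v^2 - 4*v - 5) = (v + 4)/(v - 5)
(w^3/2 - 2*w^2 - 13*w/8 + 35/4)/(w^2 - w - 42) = (-4*w^3 + 16*w^2 + 13*w - 70)/(8*(-w^2 + w + 42))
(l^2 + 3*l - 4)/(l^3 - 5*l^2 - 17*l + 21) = (l + 4)/(l^2 - 4*l - 21)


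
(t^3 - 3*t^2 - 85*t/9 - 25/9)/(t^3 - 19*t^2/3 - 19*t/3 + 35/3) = (3*t^2 - 14*t - 5)/(3*(t^2 - 8*t + 7))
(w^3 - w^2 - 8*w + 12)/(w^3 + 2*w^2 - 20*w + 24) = (w + 3)/(w + 6)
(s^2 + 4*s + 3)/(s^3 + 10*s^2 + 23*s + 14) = (s + 3)/(s^2 + 9*s + 14)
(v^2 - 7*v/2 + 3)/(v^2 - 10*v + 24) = (v^2 - 7*v/2 + 3)/(v^2 - 10*v + 24)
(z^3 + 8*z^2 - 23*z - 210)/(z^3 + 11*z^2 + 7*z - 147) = (z^2 + z - 30)/(z^2 + 4*z - 21)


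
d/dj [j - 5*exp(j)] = 1 - 5*exp(j)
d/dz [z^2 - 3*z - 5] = 2*z - 3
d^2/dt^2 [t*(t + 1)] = 2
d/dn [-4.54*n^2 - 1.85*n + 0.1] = -9.08*n - 1.85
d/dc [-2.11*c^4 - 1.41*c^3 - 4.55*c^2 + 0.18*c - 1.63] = -8.44*c^3 - 4.23*c^2 - 9.1*c + 0.18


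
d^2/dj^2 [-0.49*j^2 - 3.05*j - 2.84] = -0.980000000000000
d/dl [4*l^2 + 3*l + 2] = 8*l + 3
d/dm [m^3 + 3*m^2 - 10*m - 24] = 3*m^2 + 6*m - 10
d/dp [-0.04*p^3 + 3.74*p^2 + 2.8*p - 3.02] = -0.12*p^2 + 7.48*p + 2.8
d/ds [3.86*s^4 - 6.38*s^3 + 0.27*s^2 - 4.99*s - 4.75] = 15.44*s^3 - 19.14*s^2 + 0.54*s - 4.99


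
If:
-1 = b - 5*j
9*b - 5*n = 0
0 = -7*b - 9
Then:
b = -9/7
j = -2/35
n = -81/35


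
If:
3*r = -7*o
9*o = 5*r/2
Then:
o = 0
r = 0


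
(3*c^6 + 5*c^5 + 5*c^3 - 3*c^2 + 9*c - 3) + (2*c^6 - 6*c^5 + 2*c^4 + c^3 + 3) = 5*c^6 - c^5 + 2*c^4 + 6*c^3 - 3*c^2 + 9*c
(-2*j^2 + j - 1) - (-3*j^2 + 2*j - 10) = j^2 - j + 9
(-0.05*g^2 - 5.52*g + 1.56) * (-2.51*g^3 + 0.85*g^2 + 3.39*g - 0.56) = 0.1255*g^5 + 13.8127*g^4 - 8.7771*g^3 - 17.3588*g^2 + 8.3796*g - 0.8736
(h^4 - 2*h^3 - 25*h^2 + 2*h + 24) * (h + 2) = h^5 - 29*h^3 - 48*h^2 + 28*h + 48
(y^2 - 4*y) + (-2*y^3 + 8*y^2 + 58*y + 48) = -2*y^3 + 9*y^2 + 54*y + 48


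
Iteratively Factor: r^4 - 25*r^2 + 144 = (r + 3)*(r^3 - 3*r^2 - 16*r + 48) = (r - 3)*(r + 3)*(r^2 - 16) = (r - 3)*(r + 3)*(r + 4)*(r - 4)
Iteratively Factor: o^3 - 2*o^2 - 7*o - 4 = (o + 1)*(o^2 - 3*o - 4) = (o + 1)^2*(o - 4)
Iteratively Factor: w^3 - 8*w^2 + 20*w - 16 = (w - 2)*(w^2 - 6*w + 8) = (w - 4)*(w - 2)*(w - 2)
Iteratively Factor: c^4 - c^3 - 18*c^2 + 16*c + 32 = (c + 4)*(c^3 - 5*c^2 + 2*c + 8) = (c - 2)*(c + 4)*(c^2 - 3*c - 4) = (c - 2)*(c + 1)*(c + 4)*(c - 4)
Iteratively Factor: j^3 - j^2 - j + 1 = (j - 1)*(j^2 - 1) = (j - 1)*(j + 1)*(j - 1)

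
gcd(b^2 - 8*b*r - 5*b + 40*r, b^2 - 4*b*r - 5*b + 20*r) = b - 5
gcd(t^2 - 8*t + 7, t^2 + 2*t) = 1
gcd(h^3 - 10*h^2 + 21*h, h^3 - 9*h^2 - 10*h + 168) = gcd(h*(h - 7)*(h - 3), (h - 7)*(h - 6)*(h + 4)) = h - 7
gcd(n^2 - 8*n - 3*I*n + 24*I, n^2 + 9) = n - 3*I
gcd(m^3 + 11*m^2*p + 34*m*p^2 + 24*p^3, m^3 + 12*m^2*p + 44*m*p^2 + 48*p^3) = m^2 + 10*m*p + 24*p^2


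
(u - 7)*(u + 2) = u^2 - 5*u - 14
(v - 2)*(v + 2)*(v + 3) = v^3 + 3*v^2 - 4*v - 12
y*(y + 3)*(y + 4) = y^3 + 7*y^2 + 12*y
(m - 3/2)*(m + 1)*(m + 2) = m^3 + 3*m^2/2 - 5*m/2 - 3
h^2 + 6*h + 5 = (h + 1)*(h + 5)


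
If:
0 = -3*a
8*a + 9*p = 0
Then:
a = 0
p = 0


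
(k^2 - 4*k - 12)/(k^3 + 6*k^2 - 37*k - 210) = (k + 2)/(k^2 + 12*k + 35)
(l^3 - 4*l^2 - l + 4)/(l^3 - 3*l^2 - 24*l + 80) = (l^2 - 1)/(l^2 + l - 20)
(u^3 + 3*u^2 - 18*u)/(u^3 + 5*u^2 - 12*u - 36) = u/(u + 2)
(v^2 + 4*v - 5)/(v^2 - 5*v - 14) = (-v^2 - 4*v + 5)/(-v^2 + 5*v + 14)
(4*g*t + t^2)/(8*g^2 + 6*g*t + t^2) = t/(2*g + t)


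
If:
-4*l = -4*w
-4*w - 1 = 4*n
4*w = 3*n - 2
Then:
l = -11/28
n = 1/7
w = -11/28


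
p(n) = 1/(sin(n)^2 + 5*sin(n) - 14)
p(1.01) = -0.11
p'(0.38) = -0.04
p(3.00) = -0.08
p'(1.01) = -0.04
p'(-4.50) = 0.02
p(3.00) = -0.08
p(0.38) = -0.08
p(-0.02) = -0.07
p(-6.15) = -0.08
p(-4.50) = -0.12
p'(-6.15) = -0.03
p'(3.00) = 0.03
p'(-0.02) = -0.02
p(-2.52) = -0.06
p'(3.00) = 0.03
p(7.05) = -0.10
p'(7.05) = -0.05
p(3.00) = -0.08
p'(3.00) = 0.03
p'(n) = (-2*sin(n)*cos(n) - 5*cos(n))/(sin(n)^2 + 5*sin(n) - 14)^2 = -(2*sin(n) + 5)*cos(n)/(sin(n)^2 + 5*sin(n) - 14)^2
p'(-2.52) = 0.01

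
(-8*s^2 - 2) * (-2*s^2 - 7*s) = 16*s^4 + 56*s^3 + 4*s^2 + 14*s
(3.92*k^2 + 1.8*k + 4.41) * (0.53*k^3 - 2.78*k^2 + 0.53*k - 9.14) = 2.0776*k^5 - 9.9436*k^4 - 0.589099999999999*k^3 - 47.1346*k^2 - 14.1147*k - 40.3074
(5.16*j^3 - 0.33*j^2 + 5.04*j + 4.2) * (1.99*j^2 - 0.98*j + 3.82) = 10.2684*j^5 - 5.7135*j^4 + 30.0642*j^3 + 2.1582*j^2 + 15.1368*j + 16.044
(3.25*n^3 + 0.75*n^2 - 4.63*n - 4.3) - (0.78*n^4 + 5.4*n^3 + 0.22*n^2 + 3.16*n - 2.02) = -0.78*n^4 - 2.15*n^3 + 0.53*n^2 - 7.79*n - 2.28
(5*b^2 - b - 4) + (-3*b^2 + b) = 2*b^2 - 4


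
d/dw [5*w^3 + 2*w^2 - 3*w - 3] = 15*w^2 + 4*w - 3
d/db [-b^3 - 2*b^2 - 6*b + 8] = -3*b^2 - 4*b - 6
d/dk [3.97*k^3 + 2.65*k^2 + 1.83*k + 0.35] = 11.91*k^2 + 5.3*k + 1.83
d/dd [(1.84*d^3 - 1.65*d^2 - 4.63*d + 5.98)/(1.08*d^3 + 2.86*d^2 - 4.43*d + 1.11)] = (7.0444*d^4 - 6.30159999999999*d^3 + 7.3033*d^2 - 37.8686*d + 21.3521)/(1.1664*d^6 + 6.1776*d^5 - 1.3892*d^4 - 22.942*d^3 + 25.9741*d^2 - 9.8346*d + 1.2321)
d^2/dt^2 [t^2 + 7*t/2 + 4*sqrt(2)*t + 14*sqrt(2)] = 2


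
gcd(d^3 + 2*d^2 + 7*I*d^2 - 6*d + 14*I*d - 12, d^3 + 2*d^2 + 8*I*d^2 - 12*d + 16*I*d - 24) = d^2 + d*(2 + 6*I) + 12*I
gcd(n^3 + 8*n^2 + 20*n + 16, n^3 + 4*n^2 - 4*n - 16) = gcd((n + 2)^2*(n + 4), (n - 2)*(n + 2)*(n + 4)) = n^2 + 6*n + 8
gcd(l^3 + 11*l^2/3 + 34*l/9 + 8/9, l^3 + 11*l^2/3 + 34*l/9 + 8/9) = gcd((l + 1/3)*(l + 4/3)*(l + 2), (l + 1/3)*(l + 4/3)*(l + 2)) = l^3 + 11*l^2/3 + 34*l/9 + 8/9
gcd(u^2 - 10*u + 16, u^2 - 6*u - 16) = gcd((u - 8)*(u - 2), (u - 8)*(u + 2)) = u - 8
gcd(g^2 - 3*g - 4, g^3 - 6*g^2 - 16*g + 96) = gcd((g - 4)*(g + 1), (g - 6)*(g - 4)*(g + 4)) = g - 4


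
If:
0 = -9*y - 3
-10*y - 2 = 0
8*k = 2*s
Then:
No Solution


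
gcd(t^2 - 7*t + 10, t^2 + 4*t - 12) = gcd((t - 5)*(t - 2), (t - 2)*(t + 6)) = t - 2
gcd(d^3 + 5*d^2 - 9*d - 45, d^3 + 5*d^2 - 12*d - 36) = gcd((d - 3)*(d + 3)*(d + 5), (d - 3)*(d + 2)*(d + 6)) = d - 3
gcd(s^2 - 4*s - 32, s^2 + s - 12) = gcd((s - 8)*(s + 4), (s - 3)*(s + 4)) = s + 4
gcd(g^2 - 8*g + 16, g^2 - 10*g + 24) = g - 4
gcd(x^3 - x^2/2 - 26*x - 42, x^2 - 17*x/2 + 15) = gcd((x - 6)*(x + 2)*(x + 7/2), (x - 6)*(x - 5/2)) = x - 6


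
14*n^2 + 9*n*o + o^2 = (2*n + o)*(7*n + o)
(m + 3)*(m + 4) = m^2 + 7*m + 12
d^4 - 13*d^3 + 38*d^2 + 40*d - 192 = (d - 8)*(d - 4)*(d - 3)*(d + 2)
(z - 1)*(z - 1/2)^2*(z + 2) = z^4 - 11*z^2/4 + 9*z/4 - 1/2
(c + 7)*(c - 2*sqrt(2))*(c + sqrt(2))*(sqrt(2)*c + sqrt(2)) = sqrt(2)*c^4 - 2*c^3 + 8*sqrt(2)*c^3 - 16*c^2 + 3*sqrt(2)*c^2 - 32*sqrt(2)*c - 14*c - 28*sqrt(2)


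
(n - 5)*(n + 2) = n^2 - 3*n - 10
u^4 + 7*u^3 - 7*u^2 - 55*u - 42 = (u - 3)*(u + 1)*(u + 2)*(u + 7)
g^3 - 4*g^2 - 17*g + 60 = (g - 5)*(g - 3)*(g + 4)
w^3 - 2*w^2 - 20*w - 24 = (w - 6)*(w + 2)^2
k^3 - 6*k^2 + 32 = (k - 4)^2*(k + 2)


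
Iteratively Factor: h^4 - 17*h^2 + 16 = (h + 4)*(h^3 - 4*h^2 - h + 4) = (h + 1)*(h + 4)*(h^2 - 5*h + 4) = (h - 1)*(h + 1)*(h + 4)*(h - 4)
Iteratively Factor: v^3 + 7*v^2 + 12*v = (v)*(v^2 + 7*v + 12) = v*(v + 4)*(v + 3)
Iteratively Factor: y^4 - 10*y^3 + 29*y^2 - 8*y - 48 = (y + 1)*(y^3 - 11*y^2 + 40*y - 48) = (y - 4)*(y + 1)*(y^2 - 7*y + 12) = (y - 4)*(y - 3)*(y + 1)*(y - 4)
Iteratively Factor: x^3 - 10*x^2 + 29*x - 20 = (x - 1)*(x^2 - 9*x + 20) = (x - 4)*(x - 1)*(x - 5)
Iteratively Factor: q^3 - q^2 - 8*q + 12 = (q - 2)*(q^2 + q - 6) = (q - 2)^2*(q + 3)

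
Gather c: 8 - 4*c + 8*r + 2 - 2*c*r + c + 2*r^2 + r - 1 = c*(-2*r - 3) + 2*r^2 + 9*r + 9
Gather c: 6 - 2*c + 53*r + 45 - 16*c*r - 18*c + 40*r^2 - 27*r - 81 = c*(-16*r - 20) + 40*r^2 + 26*r - 30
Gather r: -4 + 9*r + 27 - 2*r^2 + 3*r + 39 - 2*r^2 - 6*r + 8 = -4*r^2 + 6*r + 70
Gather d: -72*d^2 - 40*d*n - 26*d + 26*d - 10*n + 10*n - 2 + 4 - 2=-72*d^2 - 40*d*n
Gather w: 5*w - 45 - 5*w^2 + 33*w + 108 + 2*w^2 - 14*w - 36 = -3*w^2 + 24*w + 27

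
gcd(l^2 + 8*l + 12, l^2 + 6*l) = l + 6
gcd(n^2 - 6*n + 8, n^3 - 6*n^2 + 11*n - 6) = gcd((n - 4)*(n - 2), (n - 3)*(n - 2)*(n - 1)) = n - 2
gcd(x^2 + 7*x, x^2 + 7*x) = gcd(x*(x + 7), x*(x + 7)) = x^2 + 7*x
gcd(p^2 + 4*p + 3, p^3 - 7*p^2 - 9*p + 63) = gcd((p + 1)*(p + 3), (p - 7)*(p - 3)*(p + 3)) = p + 3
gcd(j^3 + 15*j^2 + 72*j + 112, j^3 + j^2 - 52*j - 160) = j + 4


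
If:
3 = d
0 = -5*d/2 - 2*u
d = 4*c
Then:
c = 3/4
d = 3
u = -15/4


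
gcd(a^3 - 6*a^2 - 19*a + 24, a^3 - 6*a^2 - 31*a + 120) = a - 8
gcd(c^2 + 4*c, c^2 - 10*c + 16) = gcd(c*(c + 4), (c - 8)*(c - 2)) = 1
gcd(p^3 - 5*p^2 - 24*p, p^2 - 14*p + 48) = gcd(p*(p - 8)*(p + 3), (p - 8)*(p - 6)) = p - 8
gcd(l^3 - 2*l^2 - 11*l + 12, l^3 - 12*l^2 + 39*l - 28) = l^2 - 5*l + 4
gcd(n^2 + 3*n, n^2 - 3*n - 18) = n + 3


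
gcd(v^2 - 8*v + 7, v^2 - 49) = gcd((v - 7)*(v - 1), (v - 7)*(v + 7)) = v - 7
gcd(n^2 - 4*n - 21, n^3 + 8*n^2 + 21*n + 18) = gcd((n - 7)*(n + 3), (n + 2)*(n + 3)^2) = n + 3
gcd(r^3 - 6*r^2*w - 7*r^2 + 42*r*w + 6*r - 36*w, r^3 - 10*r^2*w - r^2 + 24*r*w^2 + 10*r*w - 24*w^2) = r^2 - 6*r*w - r + 6*w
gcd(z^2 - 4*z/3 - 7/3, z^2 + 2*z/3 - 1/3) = z + 1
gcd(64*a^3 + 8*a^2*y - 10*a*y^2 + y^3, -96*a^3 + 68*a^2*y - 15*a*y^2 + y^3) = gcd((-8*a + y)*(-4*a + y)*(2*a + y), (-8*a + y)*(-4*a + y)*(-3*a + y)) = 32*a^2 - 12*a*y + y^2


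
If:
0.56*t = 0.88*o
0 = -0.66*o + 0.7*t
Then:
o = 0.00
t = 0.00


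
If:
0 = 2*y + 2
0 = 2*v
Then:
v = 0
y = -1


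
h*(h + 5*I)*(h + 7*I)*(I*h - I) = I*h^4 - 12*h^3 - I*h^3 + 12*h^2 - 35*I*h^2 + 35*I*h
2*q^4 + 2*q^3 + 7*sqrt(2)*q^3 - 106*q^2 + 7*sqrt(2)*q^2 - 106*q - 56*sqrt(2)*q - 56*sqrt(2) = (q - 4*sqrt(2))*(q + 7*sqrt(2))*(sqrt(2)*q + 1)*(sqrt(2)*q + sqrt(2))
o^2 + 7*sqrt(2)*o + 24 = (o + 3*sqrt(2))*(o + 4*sqrt(2))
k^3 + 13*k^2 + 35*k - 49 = (k - 1)*(k + 7)^2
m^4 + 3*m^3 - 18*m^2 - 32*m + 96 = (m - 3)*(m - 2)*(m + 4)^2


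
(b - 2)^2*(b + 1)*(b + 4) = b^4 + b^3 - 12*b^2 + 4*b + 16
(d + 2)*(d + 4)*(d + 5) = d^3 + 11*d^2 + 38*d + 40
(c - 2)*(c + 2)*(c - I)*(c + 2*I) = c^4 + I*c^3 - 2*c^2 - 4*I*c - 8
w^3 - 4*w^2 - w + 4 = (w - 4)*(w - 1)*(w + 1)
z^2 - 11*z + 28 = (z - 7)*(z - 4)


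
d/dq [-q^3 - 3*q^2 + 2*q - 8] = -3*q^2 - 6*q + 2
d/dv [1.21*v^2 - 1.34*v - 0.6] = 2.42*v - 1.34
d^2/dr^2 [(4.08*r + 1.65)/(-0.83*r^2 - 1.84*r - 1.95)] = (-(1.66*r + 1.84)*(3.32*r + 3.68)*(4.08*r + 1.65) + (20.3184*r + 17.7534)*(0.83*r^2 + 1.84*r + 1.95))/(0.83*r^2 + 1.84*r + 1.95)^3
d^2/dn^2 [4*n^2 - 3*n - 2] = 8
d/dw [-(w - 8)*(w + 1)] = 7 - 2*w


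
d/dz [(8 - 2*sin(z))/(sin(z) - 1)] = -6*cos(z)/(sin(z) - 1)^2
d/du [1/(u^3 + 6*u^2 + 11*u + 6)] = (-3*u^2 - 12*u - 11)/(u^3 + 6*u^2 + 11*u + 6)^2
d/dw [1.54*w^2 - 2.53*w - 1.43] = 3.08*w - 2.53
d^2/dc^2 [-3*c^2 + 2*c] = -6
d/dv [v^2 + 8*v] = 2*v + 8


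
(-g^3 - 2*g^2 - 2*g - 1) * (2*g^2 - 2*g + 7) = -2*g^5 - 2*g^4 - 7*g^3 - 12*g^2 - 12*g - 7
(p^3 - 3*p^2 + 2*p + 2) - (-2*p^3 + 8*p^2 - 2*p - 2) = 3*p^3 - 11*p^2 + 4*p + 4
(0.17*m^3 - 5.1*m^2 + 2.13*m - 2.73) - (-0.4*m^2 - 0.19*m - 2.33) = 0.17*m^3 - 4.7*m^2 + 2.32*m - 0.4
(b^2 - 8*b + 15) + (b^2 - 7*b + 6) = 2*b^2 - 15*b + 21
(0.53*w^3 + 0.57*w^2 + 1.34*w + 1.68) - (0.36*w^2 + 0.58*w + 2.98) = 0.53*w^3 + 0.21*w^2 + 0.76*w - 1.3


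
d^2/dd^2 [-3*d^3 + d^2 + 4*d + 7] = 2 - 18*d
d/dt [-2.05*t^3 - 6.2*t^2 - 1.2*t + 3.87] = -6.15*t^2 - 12.4*t - 1.2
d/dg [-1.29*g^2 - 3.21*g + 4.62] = -2.58*g - 3.21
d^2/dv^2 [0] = 0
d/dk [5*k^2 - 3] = 10*k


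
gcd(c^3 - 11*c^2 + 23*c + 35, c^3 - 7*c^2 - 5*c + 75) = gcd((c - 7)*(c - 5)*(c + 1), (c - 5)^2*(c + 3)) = c - 5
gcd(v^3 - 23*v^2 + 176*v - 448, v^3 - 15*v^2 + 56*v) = v^2 - 15*v + 56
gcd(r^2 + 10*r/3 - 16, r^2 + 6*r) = r + 6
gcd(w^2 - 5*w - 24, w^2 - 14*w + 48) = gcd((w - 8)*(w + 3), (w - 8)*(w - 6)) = w - 8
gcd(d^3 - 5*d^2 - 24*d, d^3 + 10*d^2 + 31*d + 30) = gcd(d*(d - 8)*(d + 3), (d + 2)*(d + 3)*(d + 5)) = d + 3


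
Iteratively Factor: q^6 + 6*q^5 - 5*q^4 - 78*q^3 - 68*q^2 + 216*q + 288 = (q + 3)*(q^5 + 3*q^4 - 14*q^3 - 36*q^2 + 40*q + 96) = (q + 2)*(q + 3)*(q^4 + q^3 - 16*q^2 - 4*q + 48) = (q + 2)*(q + 3)*(q + 4)*(q^3 - 3*q^2 - 4*q + 12) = (q + 2)^2*(q + 3)*(q + 4)*(q^2 - 5*q + 6) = (q - 2)*(q + 2)^2*(q + 3)*(q + 4)*(q - 3)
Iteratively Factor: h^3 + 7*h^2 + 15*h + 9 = (h + 3)*(h^2 + 4*h + 3) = (h + 3)^2*(h + 1)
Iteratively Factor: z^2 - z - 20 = (z + 4)*(z - 5)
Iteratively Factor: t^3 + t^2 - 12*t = (t)*(t^2 + t - 12) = t*(t - 3)*(t + 4)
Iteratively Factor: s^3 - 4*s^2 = (s)*(s^2 - 4*s) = s^2*(s - 4)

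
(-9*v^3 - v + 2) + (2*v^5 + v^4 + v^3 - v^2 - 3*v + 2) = 2*v^5 + v^4 - 8*v^3 - v^2 - 4*v + 4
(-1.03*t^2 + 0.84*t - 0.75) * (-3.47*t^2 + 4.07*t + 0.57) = 3.5741*t^4 - 7.1069*t^3 + 5.4342*t^2 - 2.5737*t - 0.4275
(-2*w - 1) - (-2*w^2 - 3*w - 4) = 2*w^2 + w + 3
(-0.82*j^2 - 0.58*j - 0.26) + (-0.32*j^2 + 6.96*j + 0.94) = -1.14*j^2 + 6.38*j + 0.68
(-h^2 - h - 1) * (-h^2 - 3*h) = h^4 + 4*h^3 + 4*h^2 + 3*h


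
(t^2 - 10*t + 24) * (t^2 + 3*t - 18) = t^4 - 7*t^3 - 24*t^2 + 252*t - 432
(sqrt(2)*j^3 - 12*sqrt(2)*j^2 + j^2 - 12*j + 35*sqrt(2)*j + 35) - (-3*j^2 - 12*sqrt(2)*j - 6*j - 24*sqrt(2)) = sqrt(2)*j^3 - 12*sqrt(2)*j^2 + 4*j^2 - 6*j + 47*sqrt(2)*j + 24*sqrt(2) + 35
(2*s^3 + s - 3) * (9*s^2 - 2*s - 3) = 18*s^5 - 4*s^4 + 3*s^3 - 29*s^2 + 3*s + 9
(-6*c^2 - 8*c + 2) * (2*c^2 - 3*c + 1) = -12*c^4 + 2*c^3 + 22*c^2 - 14*c + 2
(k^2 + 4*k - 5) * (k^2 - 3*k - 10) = k^4 + k^3 - 27*k^2 - 25*k + 50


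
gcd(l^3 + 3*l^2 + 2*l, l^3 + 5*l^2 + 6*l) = l^2 + 2*l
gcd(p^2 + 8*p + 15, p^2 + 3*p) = p + 3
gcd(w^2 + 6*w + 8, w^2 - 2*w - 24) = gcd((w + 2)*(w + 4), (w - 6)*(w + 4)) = w + 4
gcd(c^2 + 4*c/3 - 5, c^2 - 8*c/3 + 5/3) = c - 5/3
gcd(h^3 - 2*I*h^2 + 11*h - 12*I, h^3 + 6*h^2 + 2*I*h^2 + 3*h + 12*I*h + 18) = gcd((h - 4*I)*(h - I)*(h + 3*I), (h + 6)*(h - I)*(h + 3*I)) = h^2 + 2*I*h + 3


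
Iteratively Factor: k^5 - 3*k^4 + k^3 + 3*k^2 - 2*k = (k - 1)*(k^4 - 2*k^3 - k^2 + 2*k) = k*(k - 1)*(k^3 - 2*k^2 - k + 2) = k*(k - 1)*(k + 1)*(k^2 - 3*k + 2) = k*(k - 2)*(k - 1)*(k + 1)*(k - 1)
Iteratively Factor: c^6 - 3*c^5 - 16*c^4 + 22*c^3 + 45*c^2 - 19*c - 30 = (c - 5)*(c^5 + 2*c^4 - 6*c^3 - 8*c^2 + 5*c + 6) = (c - 5)*(c - 2)*(c^4 + 4*c^3 + 2*c^2 - 4*c - 3) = (c - 5)*(c - 2)*(c - 1)*(c^3 + 5*c^2 + 7*c + 3) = (c - 5)*(c - 2)*(c - 1)*(c + 1)*(c^2 + 4*c + 3) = (c - 5)*(c - 2)*(c - 1)*(c + 1)*(c + 3)*(c + 1)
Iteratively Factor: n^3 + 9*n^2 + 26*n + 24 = (n + 2)*(n^2 + 7*n + 12) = (n + 2)*(n + 3)*(n + 4)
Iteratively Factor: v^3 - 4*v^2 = (v - 4)*(v^2) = v*(v - 4)*(v)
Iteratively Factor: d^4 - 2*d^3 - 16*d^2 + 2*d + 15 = (d - 1)*(d^3 - d^2 - 17*d - 15) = (d - 5)*(d - 1)*(d^2 + 4*d + 3) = (d - 5)*(d - 1)*(d + 3)*(d + 1)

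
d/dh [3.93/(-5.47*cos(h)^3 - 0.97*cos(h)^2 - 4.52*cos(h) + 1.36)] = (64.4913*sin(h)^2 - 7.6242*cos(h) - 82.2549)*sin(h)/(5.47*cos(h)^3 + 0.97*cos(h)^2 + 4.52*cos(h) - 1.36)^2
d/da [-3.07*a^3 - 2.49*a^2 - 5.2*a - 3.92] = -9.21*a^2 - 4.98*a - 5.2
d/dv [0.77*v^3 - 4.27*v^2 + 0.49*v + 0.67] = 2.31*v^2 - 8.54*v + 0.49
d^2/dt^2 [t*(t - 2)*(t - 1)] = 6*t - 6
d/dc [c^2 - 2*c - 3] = 2*c - 2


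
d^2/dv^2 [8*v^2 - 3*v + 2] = 16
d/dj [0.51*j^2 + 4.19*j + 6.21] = 1.02*j + 4.19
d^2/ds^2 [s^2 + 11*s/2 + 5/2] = 2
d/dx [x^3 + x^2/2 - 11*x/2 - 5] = 3*x^2 + x - 11/2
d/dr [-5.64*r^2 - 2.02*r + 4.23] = -11.28*r - 2.02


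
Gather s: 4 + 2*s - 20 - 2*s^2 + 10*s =-2*s^2 + 12*s - 16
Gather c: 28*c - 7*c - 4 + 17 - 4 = 21*c + 9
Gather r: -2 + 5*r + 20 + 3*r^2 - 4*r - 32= 3*r^2 + r - 14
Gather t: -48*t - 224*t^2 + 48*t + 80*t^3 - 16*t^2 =80*t^3 - 240*t^2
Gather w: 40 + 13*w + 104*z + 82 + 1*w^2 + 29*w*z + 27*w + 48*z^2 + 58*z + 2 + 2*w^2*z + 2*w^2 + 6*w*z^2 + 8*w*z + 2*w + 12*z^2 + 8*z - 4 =w^2*(2*z + 3) + w*(6*z^2 + 37*z + 42) + 60*z^2 + 170*z + 120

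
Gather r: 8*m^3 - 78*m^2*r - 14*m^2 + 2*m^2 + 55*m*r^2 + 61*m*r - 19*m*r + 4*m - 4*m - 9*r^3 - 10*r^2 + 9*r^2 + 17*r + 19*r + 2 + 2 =8*m^3 - 12*m^2 - 9*r^3 + r^2*(55*m - 1) + r*(-78*m^2 + 42*m + 36) + 4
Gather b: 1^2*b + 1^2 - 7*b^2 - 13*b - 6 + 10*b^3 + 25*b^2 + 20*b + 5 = 10*b^3 + 18*b^2 + 8*b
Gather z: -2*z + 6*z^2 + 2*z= 6*z^2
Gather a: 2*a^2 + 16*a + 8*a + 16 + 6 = 2*a^2 + 24*a + 22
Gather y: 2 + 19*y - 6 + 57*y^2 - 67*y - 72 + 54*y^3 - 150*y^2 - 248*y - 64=54*y^3 - 93*y^2 - 296*y - 140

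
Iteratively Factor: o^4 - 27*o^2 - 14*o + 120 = (o - 2)*(o^3 + 2*o^2 - 23*o - 60) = (o - 2)*(o + 3)*(o^2 - o - 20) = (o - 5)*(o - 2)*(o + 3)*(o + 4)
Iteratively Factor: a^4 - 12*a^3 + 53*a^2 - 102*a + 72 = (a - 4)*(a^3 - 8*a^2 + 21*a - 18) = (a - 4)*(a - 3)*(a^2 - 5*a + 6) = (a - 4)*(a - 3)^2*(a - 2)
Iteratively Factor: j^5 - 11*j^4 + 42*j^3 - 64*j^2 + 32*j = (j)*(j^4 - 11*j^3 + 42*j^2 - 64*j + 32) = j*(j - 1)*(j^3 - 10*j^2 + 32*j - 32) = j*(j - 4)*(j - 1)*(j^2 - 6*j + 8) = j*(j - 4)*(j - 2)*(j - 1)*(j - 4)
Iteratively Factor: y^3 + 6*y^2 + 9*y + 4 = (y + 4)*(y^2 + 2*y + 1) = (y + 1)*(y + 4)*(y + 1)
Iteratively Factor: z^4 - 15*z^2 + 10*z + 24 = (z + 1)*(z^3 - z^2 - 14*z + 24) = (z - 2)*(z + 1)*(z^2 + z - 12) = (z - 2)*(z + 1)*(z + 4)*(z - 3)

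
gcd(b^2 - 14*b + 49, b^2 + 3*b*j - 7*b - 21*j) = b - 7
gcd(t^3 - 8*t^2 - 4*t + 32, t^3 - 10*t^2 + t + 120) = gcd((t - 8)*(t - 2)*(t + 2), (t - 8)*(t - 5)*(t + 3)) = t - 8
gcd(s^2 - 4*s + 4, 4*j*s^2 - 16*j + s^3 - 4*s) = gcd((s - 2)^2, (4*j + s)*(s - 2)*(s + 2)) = s - 2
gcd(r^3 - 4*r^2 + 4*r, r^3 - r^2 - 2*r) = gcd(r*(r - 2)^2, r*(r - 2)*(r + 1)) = r^2 - 2*r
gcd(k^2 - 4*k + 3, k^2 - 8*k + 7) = k - 1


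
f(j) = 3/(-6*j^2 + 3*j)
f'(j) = 3*(12*j - 3)/(-6*j^2 + 3*j)^2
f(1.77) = -0.22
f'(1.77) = 0.30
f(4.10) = -0.03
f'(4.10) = 0.02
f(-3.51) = -0.04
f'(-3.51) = -0.02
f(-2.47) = -0.07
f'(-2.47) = -0.05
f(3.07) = -0.06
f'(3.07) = 0.05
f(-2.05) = -0.10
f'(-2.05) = -0.08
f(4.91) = -0.02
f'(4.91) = 0.01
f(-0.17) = -4.39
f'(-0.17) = -32.37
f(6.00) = -0.02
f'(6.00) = 0.01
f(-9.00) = -0.00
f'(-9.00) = 0.00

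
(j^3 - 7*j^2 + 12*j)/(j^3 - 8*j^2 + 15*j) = (j - 4)/(j - 5)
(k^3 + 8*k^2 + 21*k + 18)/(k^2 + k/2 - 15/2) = 2*(k^2 + 5*k + 6)/(2*k - 5)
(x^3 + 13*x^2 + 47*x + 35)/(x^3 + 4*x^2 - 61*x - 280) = (x + 1)/(x - 8)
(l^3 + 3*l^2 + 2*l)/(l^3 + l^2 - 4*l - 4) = l/(l - 2)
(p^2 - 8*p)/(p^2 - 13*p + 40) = p/(p - 5)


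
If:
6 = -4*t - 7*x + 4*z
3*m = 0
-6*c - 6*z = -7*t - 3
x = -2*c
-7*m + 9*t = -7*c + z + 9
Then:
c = 25/73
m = 0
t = 63/73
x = -50/73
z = 85/73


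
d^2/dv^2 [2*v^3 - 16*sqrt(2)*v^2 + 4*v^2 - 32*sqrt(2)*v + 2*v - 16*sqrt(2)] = 12*v - 32*sqrt(2) + 8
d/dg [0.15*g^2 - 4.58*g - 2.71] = 0.3*g - 4.58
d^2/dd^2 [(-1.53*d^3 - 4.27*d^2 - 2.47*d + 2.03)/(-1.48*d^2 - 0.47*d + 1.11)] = (-3.5527136788005e-15*d^5 - 1.4210854715202e-14*d^4 + 10.583074*d^3 + 10.620258*d^2 + 27.184566*d + 5.53271)/(3.241792*d^6 + 3.088464*d^5 - 6.313236*d^4 - 4.528873*d^3 + 4.734927*d^2 + 1.737261*d - 1.367631)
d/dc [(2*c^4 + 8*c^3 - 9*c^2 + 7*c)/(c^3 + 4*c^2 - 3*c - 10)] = (2*c^6 + 16*c^5 + 23*c^4 - 142*c^3 - 241*c^2 + 180*c - 70)/(c^6 + 8*c^5 + 10*c^4 - 44*c^3 - 71*c^2 + 60*c + 100)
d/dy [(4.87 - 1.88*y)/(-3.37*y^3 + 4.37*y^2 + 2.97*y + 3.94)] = (-12.6712*y^3 + 57.4513*y^2 - 42.5638*y - 21.8711)/(11.3569*y^6 - 29.4538*y^5 - 0.9209*y^4 - 0.597799999999999*y^3 + 43.2565*y^2 + 23.4036*y + 15.5236)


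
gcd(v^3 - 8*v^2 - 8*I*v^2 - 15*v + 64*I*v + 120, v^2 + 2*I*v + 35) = v - 5*I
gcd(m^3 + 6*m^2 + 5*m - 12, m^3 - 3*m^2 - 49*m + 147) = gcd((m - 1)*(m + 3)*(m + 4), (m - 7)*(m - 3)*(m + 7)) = 1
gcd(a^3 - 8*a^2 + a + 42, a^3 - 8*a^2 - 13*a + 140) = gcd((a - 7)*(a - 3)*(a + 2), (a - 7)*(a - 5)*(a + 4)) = a - 7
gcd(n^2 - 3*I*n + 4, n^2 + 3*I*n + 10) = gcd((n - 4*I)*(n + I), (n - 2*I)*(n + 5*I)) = 1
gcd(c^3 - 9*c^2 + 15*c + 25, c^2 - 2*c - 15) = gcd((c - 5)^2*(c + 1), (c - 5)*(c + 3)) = c - 5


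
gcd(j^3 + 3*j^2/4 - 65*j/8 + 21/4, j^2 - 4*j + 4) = j - 2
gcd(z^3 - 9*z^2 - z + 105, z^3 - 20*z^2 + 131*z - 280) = z^2 - 12*z + 35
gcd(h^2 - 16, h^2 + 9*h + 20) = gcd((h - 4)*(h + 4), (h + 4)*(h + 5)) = h + 4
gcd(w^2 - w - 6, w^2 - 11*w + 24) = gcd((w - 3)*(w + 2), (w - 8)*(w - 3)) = w - 3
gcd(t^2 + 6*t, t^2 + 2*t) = t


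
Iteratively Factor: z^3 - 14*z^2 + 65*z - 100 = (z - 5)*(z^2 - 9*z + 20) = (z - 5)^2*(z - 4)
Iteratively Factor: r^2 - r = (r - 1)*(r)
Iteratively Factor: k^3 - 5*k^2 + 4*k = (k - 4)*(k^2 - k) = (k - 4)*(k - 1)*(k)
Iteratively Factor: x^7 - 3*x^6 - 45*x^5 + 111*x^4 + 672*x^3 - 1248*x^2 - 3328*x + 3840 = (x - 1)*(x^6 - 2*x^5 - 47*x^4 + 64*x^3 + 736*x^2 - 512*x - 3840) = (x - 1)*(x + 4)*(x^5 - 6*x^4 - 23*x^3 + 156*x^2 + 112*x - 960) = (x - 5)*(x - 1)*(x + 4)*(x^4 - x^3 - 28*x^2 + 16*x + 192) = (x - 5)*(x - 1)*(x + 3)*(x + 4)*(x^3 - 4*x^2 - 16*x + 64) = (x - 5)*(x - 4)*(x - 1)*(x + 3)*(x + 4)*(x^2 - 16) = (x - 5)*(x - 4)^2*(x - 1)*(x + 3)*(x + 4)*(x + 4)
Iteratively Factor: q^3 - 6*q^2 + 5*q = (q - 1)*(q^2 - 5*q) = q*(q - 1)*(q - 5)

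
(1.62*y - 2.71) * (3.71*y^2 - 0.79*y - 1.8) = 6.0102*y^3 - 11.3339*y^2 - 0.7751*y + 4.878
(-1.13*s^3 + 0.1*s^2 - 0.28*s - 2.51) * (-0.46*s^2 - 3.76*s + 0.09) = 0.5198*s^5 + 4.2028*s^4 - 0.3489*s^3 + 2.2164*s^2 + 9.4124*s - 0.2259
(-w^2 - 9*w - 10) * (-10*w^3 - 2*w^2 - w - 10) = 10*w^5 + 92*w^4 + 119*w^3 + 39*w^2 + 100*w + 100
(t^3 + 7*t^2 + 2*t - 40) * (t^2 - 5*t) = t^5 + 2*t^4 - 33*t^3 - 50*t^2 + 200*t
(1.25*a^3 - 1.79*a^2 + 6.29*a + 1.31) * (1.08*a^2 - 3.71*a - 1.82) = 1.35*a^5 - 6.5707*a^4 + 11.1591*a^3 - 18.6633*a^2 - 16.3079*a - 2.3842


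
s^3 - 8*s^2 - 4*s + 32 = (s - 8)*(s - 2)*(s + 2)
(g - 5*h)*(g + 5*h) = g^2 - 25*h^2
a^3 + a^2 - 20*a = a*(a - 4)*(a + 5)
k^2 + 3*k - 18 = (k - 3)*(k + 6)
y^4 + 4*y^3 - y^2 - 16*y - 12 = (y - 2)*(y + 1)*(y + 2)*(y + 3)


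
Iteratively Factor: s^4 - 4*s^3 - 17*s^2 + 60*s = (s)*(s^3 - 4*s^2 - 17*s + 60) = s*(s - 3)*(s^2 - s - 20) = s*(s - 3)*(s + 4)*(s - 5)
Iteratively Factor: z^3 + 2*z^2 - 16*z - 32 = (z - 4)*(z^2 + 6*z + 8) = (z - 4)*(z + 4)*(z + 2)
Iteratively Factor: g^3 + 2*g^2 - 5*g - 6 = (g + 1)*(g^2 + g - 6) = (g + 1)*(g + 3)*(g - 2)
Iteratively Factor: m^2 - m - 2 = (m + 1)*(m - 2)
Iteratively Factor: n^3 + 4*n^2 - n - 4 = (n + 1)*(n^2 + 3*n - 4) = (n - 1)*(n + 1)*(n + 4)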